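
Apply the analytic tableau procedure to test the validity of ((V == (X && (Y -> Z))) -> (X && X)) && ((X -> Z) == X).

Assume the negation and expand:
Initial set: {F (((V == (X && (Y -> Z))) -> (X && X)) && ((X -> Z) == X))}.
F (((V == (X && (Y -> Z))) -> (X && X)) && ((X -> Z) == X)): β-rule — branch into F ((V == (X && (Y -> Z))) -> (X && X))  //  F ((X -> Z) == X).
  branch 1 (add F ((V == (X && (Y -> Z))) -> (X && X))):
    F ((V == (X && (Y -> Z))) -> (X && X)): α-rule — add T (V == (X && (Y -> Z))), F (X && X).
    T (V == (X && (Y -> Z))): β-rule — branch into T V, T (X && (Y -> Z))  //  F V, F (X && (Y -> Z)).
      branch 1.1 (add T V, T (X && (Y -> Z))):
        T (X && (Y -> Z)): α-rule — add T X, T (Y -> Z).
        F (X && X): β-rule — branch into F X  //  F X.
          branch 1.1.1 (add F X):
            × closes — contains both X and !X.
          branch 1.1.2 (add F X):
            × closes — contains both X and !X.
      branch 1.2 (add F V, F (X && (Y -> Z))):
        F (X && X): β-rule — branch into F X  //  F X.
          branch 1.2.1 (add F X):
            F (X && (Y -> Z)): β-rule — branch into F X  //  F (Y -> Z).
              branch 1.2.1.1 (add F X):
                ○ open, literals {V=false, X=false}.
              branch 1.2.1.2 (add F (Y -> Z)):
                F (Y -> Z): α-rule — add T Y, F Z.
                ○ open, literals {V=false, X=false, Y=true, Z=false}.
          branch 1.2.2 (add F X):
            F (X && (Y -> Z)): β-rule — branch into F X  //  F (Y -> Z).
              branch 1.2.2.1 (add F X):
                ○ open, literals {V=false, X=false}.
              branch 1.2.2.2 (add F (Y -> Z)):
                F (Y -> Z): α-rule — add T Y, F Z.
                ○ open, literals {V=false, X=false, Y=true, Z=false}.
  branch 2 (add F ((X -> Z) == X)):
    F ((X -> Z) == X): β-rule — branch into T (X -> Z), F X  //  F (X -> Z), T X.
      branch 2.1 (add T (X -> Z), F X):
        T (X -> Z): β-rule — branch into F X  //  T Z.
          branch 2.1.1 (add F X):
            ○ open, literals {X=false}.
          branch 2.1.2 (add T Z):
            ○ open, literals {X=false, Z=true}.
      branch 2.2 (add F (X -> Z), T X):
        F (X -> Z): α-rule — add T X, F Z.
        ○ open, literals {X=true, Z=false}.
2 branches closed, 7 open.
An open branch gives a countermodel: V=false, X=false (unmentioned atoms arbitrary); under it the original formula is false.

Not valid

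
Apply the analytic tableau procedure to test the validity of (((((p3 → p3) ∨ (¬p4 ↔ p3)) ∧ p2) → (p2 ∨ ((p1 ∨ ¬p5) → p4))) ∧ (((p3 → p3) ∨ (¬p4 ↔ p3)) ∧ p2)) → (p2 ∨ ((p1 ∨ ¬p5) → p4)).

Assume the negation and expand:
Initial set: {¬((((((p3 → p3) ∨ (¬p4 ↔ p3)) ∧ p2) → (p2 ∨ ((p1 ∨ ¬p5) → p4))) ∧ (((p3 → p3) ∨ (¬p4 ↔ p3)) ∧ p2)) → (p2 ∨ ((p1 ∨ ¬p5) → p4)))}.
¬((((((p3 → p3) ∨ (¬p4 ↔ p3)) ∧ p2) → (p2 ∨ ((p1 ∨ ¬p5) → p4))) ∧ (((p3 → p3) ∨ (¬p4 ↔ p3)) ∧ p2)) → (p2 ∨ ((p1 ∨ ¬p5) → p4))): α-rule — add (((((p3 → p3) ∨ (¬p4 ↔ p3)) ∧ p2) → (p2 ∨ ((p1 ∨ ¬p5) → p4))) ∧ (((p3 → p3) ∨ (¬p4 ↔ p3)) ∧ p2)), ¬(p2 ∨ ((p1 ∨ ¬p5) → p4)).
(((((p3 → p3) ∨ (¬p4 ↔ p3)) ∧ p2) → (p2 ∨ ((p1 ∨ ¬p5) → p4))) ∧ (((p3 → p3) ∨ (¬p4 ↔ p3)) ∧ p2)): α-rule — add ((((p3 → p3) ∨ (¬p4 ↔ p3)) ∧ p2) → (p2 ∨ ((p1 ∨ ¬p5) → p4))), (((p3 → p3) ∨ (¬p4 ↔ p3)) ∧ p2).
¬(p2 ∨ ((p1 ∨ ¬p5) → p4)): α-rule — add ¬p2, ¬((p1 ∨ ¬p5) → p4).
(((p3 → p3) ∨ (¬p4 ↔ p3)) ∧ p2): α-rule — add ((p3 → p3) ∨ (¬p4 ↔ p3)), p2.
× closes — contains both p2 and ¬p2.
All 1 branch closes.
Every branch closed, so the negation is unsatisfiable and the formula is valid.

Valid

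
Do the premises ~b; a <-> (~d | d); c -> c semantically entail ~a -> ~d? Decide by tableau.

Yes

Initial set: {~b; (a <-> (~d | d)); (c -> c); ~(~a -> ~d)}.
~(~a -> ~d): α-rule — add ~a, ~~d.
(a <-> (~d | d)): β-rule — branch into a, (~d | d)  //  ~a, ~(~d | d).
  branch 1 (add a, (~d | d)):
    × closes — contains both a and ~a.
  branch 2 (add ~a, ~(~d | d)):
    ~(~d | d): α-rule — add ~~d, ~d.
    × closes — contains both d and ~d.
All 2 branches close.
Every branch closed, so the premises entail the conclusion.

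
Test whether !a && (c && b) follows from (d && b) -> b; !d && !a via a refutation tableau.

No

Initial set: {((d && b) -> b); (!d && !a); !(!a && (c && b))}.
(!d && !a): α-rule — add !d, !a.
((d && b) -> b): β-rule — branch into !(d && b)  //  b.
  branch 1 (add !(d && b)):
    !(!a && (c && b)): β-rule — branch into !!a  //  !(c && b).
      branch 1.1 (add !!a):
        × closes — contains both a and !a.
      branch 1.2 (add !(c && b)):
        !(d && b): β-rule — branch into !d  //  !b.
          branch 1.2.1 (add !d):
            !(c && b): β-rule — branch into !c  //  !b.
              branch 1.2.1.1 (add !c):
                ○ open, literals {a=0, c=0, d=0}.
              branch 1.2.1.2 (add !b):
                ○ open, literals {a=0, b=0, d=0}.
          branch 1.2.2 (add !b):
            !(c && b): β-rule — branch into !c  //  !b.
              branch 1.2.2.1 (add !c):
                ○ open, literals {a=0, b=0, c=0, d=0}.
              branch 1.2.2.2 (add !b):
                ○ open, literals {a=0, b=0, d=0}.
  branch 2 (add b):
    !(!a && (c && b)): β-rule — branch into !!a  //  !(c && b).
      branch 2.1 (add !!a):
        × closes — contains both a and !a.
      branch 2.2 (add !(c && b)):
        !(c && b): β-rule — branch into !c  //  !b.
          branch 2.2.1 (add !c):
            ○ open, literals {a=0, b=1, c=0, d=0}.
          branch 2.2.2 (add !b):
            × closes — contains both b and !b.
3 branches closed, 5 open.
An open branch gives a countermodel: a=0, c=0, d=0 (unmentioned atoms arbitrary); the premises hold there but the conclusion fails.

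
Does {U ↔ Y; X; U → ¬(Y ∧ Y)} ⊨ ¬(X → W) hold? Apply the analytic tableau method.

Initial set: {(U ↔ Y); X; (U → ¬(Y ∧ Y)); ¬¬(X → W)}.
(U ↔ Y): β-rule — branch into U, Y  //  ¬U, ¬Y.
  branch 1 (add U, Y):
    (U → ¬(Y ∧ Y)): β-rule — branch into ¬U  //  ¬(Y ∧ Y).
      branch 1.1 (add ¬U):
        × closes — contains both U and ¬U.
      branch 1.2 (add ¬(Y ∧ Y)):
        ¬¬(X → W): β-rule — branch into ¬X  //  W.
          branch 1.2.1 (add ¬X):
            × closes — contains both X and ¬X.
          branch 1.2.2 (add W):
            ¬(Y ∧ Y): β-rule — branch into ¬Y  //  ¬Y.
              branch 1.2.2.1 (add ¬Y):
                × closes — contains both Y and ¬Y.
              branch 1.2.2.2 (add ¬Y):
                × closes — contains both Y and ¬Y.
  branch 2 (add ¬U, ¬Y):
    (U → ¬(Y ∧ Y)): β-rule — branch into ¬U  //  ¬(Y ∧ Y).
      branch 2.1 (add ¬U):
        ¬¬(X → W): β-rule — branch into ¬X  //  W.
          branch 2.1.1 (add ¬X):
            × closes — contains both X and ¬X.
          branch 2.1.2 (add W):
            ○ open, literals {U=0, W=1, X=1, Y=0}.
      branch 2.2 (add ¬(Y ∧ Y)):
        ¬¬(X → W): β-rule — branch into ¬X  //  W.
          branch 2.2.1 (add ¬X):
            × closes — contains both X and ¬X.
          branch 2.2.2 (add W):
            ¬(Y ∧ Y): β-rule — branch into ¬Y  //  ¬Y.
              branch 2.2.2.1 (add ¬Y):
                ○ open, literals {U=0, W=1, X=1, Y=0}.
              branch 2.2.2.2 (add ¬Y):
                ○ open, literals {U=0, W=1, X=1, Y=0}.
6 branches closed, 3 open.
An open branch gives a countermodel: U=0, W=1, X=1, Y=0 (unmentioned atoms arbitrary); the premises hold there but the conclusion fails.

No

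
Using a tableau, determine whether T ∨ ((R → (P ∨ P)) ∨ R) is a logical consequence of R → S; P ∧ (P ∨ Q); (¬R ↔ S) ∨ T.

Yes

Initial set: {(R → S); (P ∧ (P ∨ Q)); ((¬R ↔ S) ∨ T); ¬(T ∨ ((R → (P ∨ P)) ∨ R))}.
(P ∧ (P ∨ Q)): α-rule — add P, (P ∨ Q).
¬(T ∨ ((R → (P ∨ P)) ∨ R)): α-rule — add ¬T, ¬((R → (P ∨ P)) ∨ R).
¬((R → (P ∨ P)) ∨ R): α-rule — add ¬(R → (P ∨ P)), ¬R.
¬(R → (P ∨ P)): α-rule — add R, ¬(P ∨ P).
× closes — contains both R and ¬R.
All 1 branch closes.
Every branch closed, so the premises entail the conclusion.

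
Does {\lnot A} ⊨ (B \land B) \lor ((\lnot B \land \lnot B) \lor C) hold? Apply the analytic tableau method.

Yes

Initial set: {\lnot A; \lnot ((B \land B) \lor ((\lnot B \land \lnot B) \lor C))}.
\lnot ((B \land B) \lor ((\lnot B \land \lnot B) \lor C)): α-rule — add \lnot (B \land B), \lnot ((\lnot B \land \lnot B) \lor C).
\lnot ((\lnot B \land \lnot B) \lor C): α-rule — add \lnot (\lnot B \land \lnot B), \lnot C.
\lnot (B \land B): β-rule — branch into \lnot B  //  \lnot B.
  branch 1 (add \lnot B):
    \lnot (\lnot B \land \lnot B): β-rule — branch into \lnot \lnot B  //  \lnot \lnot B.
      branch 1.1 (add \lnot \lnot B):
        × closes — contains both B and \lnot B.
      branch 1.2 (add \lnot \lnot B):
        × closes — contains both B and \lnot B.
  branch 2 (add \lnot B):
    \lnot (\lnot B \land \lnot B): β-rule — branch into \lnot \lnot B  //  \lnot \lnot B.
      branch 2.1 (add \lnot \lnot B):
        × closes — contains both B and \lnot B.
      branch 2.2 (add \lnot \lnot B):
        × closes — contains both B and \lnot B.
All 4 branches close.
Every branch closed, so the premises entail the conclusion.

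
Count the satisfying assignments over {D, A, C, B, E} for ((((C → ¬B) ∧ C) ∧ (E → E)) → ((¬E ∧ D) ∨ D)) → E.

Initial set: {(((((C → ¬B) ∧ C) ∧ (E → E)) → ((¬E ∧ D) ∨ D)) → E)}.
(((((C → ¬B) ∧ C) ∧ (E → E)) → ((¬E ∧ D) ∨ D)) → E): β-rule — branch into ¬((((C → ¬B) ∧ C) ∧ (E → E)) → ((¬E ∧ D) ∨ D))  //  E.
  branch 1 (add ¬((((C → ¬B) ∧ C) ∧ (E → E)) → ((¬E ∧ D) ∨ D))):
    ¬((((C → ¬B) ∧ C) ∧ (E → E)) → ((¬E ∧ D) ∨ D)): α-rule — add (((C → ¬B) ∧ C) ∧ (E → E)), ¬((¬E ∧ D) ∨ D).
    (((C → ¬B) ∧ C) ∧ (E → E)): α-rule — add ((C → ¬B) ∧ C), (E → E).
    ¬((¬E ∧ D) ∨ D): α-rule — add ¬(¬E ∧ D), ¬D.
    ((C → ¬B) ∧ C): α-rule — add (C → ¬B), C.
    (E → E): β-rule — branch into ¬E  //  E.
      branch 1.1 (add ¬E):
        ¬(¬E ∧ D): β-rule — branch into ¬¬E  //  ¬D.
          branch 1.1.1 (add ¬¬E):
            × closes — contains both E and ¬E.
          branch 1.1.2 (add ¬D):
            (C → ¬B): β-rule — branch into ¬C  //  ¬B.
              branch 1.1.2.1 (add ¬C):
                × closes — contains both C and ¬C.
              branch 1.1.2.2 (add ¬B):
                ○ open, literals {B=F, C=T, D=F, E=F}.
      branch 1.2 (add E):
        ¬(¬E ∧ D): β-rule — branch into ¬¬E  //  ¬D.
          branch 1.2.1 (add ¬¬E):
            (C → ¬B): β-rule — branch into ¬C  //  ¬B.
              branch 1.2.1.1 (add ¬C):
                × closes — contains both C and ¬C.
              branch 1.2.1.2 (add ¬B):
                ○ open, literals {B=F, C=T, D=F, E=T}.
          branch 1.2.2 (add ¬D):
            (C → ¬B): β-rule — branch into ¬C  //  ¬B.
              branch 1.2.2.1 (add ¬C):
                × closes — contains both C and ¬C.
              branch 1.2.2.2 (add ¬B):
                ○ open, literals {B=F, C=T, D=F, E=T}.
  branch 2 (add E):
    ○ open, literals {E=T}.
4 branches closed, 4 open.
Each open branch fixes some atoms; the unmentioned ones are free. Counting distinct full assignments: branch {B=F, C=T, D=F, E=F} (A) contributes 2 new; branch {B=F, C=T, D=F, E=T} (A) contributes 2 new; branch {B=F, C=T, D=F, E=T} (A) contributes 0 new; branch {E=T} (D, A, C, B) contributes 14 new. Total: 18.

18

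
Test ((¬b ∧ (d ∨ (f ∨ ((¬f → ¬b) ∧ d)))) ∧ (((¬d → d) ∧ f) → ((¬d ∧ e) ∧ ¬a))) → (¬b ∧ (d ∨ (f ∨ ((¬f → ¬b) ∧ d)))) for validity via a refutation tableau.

Assume the negation and expand:
Initial set: {F (((¬b ∧ (d ∨ (f ∨ ((¬f → ¬b) ∧ d)))) ∧ (((¬d → d) ∧ f) → ((¬d ∧ e) ∧ ¬a))) → (¬b ∧ (d ∨ (f ∨ ((¬f → ¬b) ∧ d)))))}.
F (((¬b ∧ (d ∨ (f ∨ ((¬f → ¬b) ∧ d)))) ∧ (((¬d → d) ∧ f) → ((¬d ∧ e) ∧ ¬a))) → (¬b ∧ (d ∨ (f ∨ ((¬f → ¬b) ∧ d))))): α-rule — add T ((¬b ∧ (d ∨ (f ∨ ((¬f → ¬b) ∧ d)))) ∧ (((¬d → d) ∧ f) → ((¬d ∧ e) ∧ ¬a))), F (¬b ∧ (d ∨ (f ∨ ((¬f → ¬b) ∧ d)))).
T ((¬b ∧ (d ∨ (f ∨ ((¬f → ¬b) ∧ d)))) ∧ (((¬d → d) ∧ f) → ((¬d ∧ e) ∧ ¬a))): α-rule — add T (¬b ∧ (d ∨ (f ∨ ((¬f → ¬b) ∧ d)))), T (((¬d → d) ∧ f) → ((¬d ∧ e) ∧ ¬a)).
T (¬b ∧ (d ∨ (f ∨ ((¬f → ¬b) ∧ d)))): α-rule — add T ¬b, T (d ∨ (f ∨ ((¬f → ¬b) ∧ d))).
F (¬b ∧ (d ∨ (f ∨ ((¬f → ¬b) ∧ d)))): β-rule — branch into F ¬b  //  F (d ∨ (f ∨ ((¬f → ¬b) ∧ d))).
  branch 1 (add F ¬b):
    × closes — contains both b and ¬b.
  branch 2 (add F (d ∨ (f ∨ ((¬f → ¬b) ∧ d)))):
    F (d ∨ (f ∨ ((¬f → ¬b) ∧ d))): α-rule — add F d, F (f ∨ ((¬f → ¬b) ∧ d)).
    F (f ∨ ((¬f → ¬b) ∧ d)): α-rule — add F f, F ((¬f → ¬b) ∧ d).
    T (((¬d → d) ∧ f) → ((¬d ∧ e) ∧ ¬a)): β-rule — branch into F ((¬d → d) ∧ f)  //  T ((¬d ∧ e) ∧ ¬a).
      branch 2.1 (add F ((¬d → d) ∧ f)):
        T (d ∨ (f ∨ ((¬f → ¬b) ∧ d))): β-rule — branch into T d  //  T (f ∨ ((¬f → ¬b) ∧ d)).
          branch 2.1.1 (add T d):
            × closes — contains both d and ¬d.
          branch 2.1.2 (add T (f ∨ ((¬f → ¬b) ∧ d))):
            F ((¬f → ¬b) ∧ d): β-rule — branch into F (¬f → ¬b)  //  F d.
              branch 2.1.2.1 (add F (¬f → ¬b)):
                F (¬f → ¬b): α-rule — add T ¬f, F ¬b.
                × closes — contains both b and ¬b.
              branch 2.1.2.2 (add F d):
                F ((¬d → d) ∧ f): β-rule — branch into F (¬d → d)  //  F f.
                  branch 2.1.2.2.1 (add F (¬d → d)):
                    F (¬d → d): α-rule — add T ¬d, F d.
                    T (f ∨ ((¬f → ¬b) ∧ d)): β-rule — branch into T f  //  T ((¬f → ¬b) ∧ d).
                      branch 2.1.2.2.1.1 (add T f):
                        × closes — contains both f and ¬f.
                      branch 2.1.2.2.1.2 (add T ((¬f → ¬b) ∧ d)):
                        T ((¬f → ¬b) ∧ d): α-rule — add T (¬f → ¬b), T d.
                        × closes — contains both d and ¬d.
                  branch 2.1.2.2.2 (add F f):
                    T (f ∨ ((¬f → ¬b) ∧ d)): β-rule — branch into T f  //  T ((¬f → ¬b) ∧ d).
                      branch 2.1.2.2.2.1 (add T f):
                        × closes — contains both f and ¬f.
                      branch 2.1.2.2.2.2 (add T ((¬f → ¬b) ∧ d)):
                        T ((¬f → ¬b) ∧ d): α-rule — add T (¬f → ¬b), T d.
                        × closes — contains both d and ¬d.
      branch 2.2 (add T ((¬d ∧ e) ∧ ¬a)):
        T ((¬d ∧ e) ∧ ¬a): α-rule — add T (¬d ∧ e), T ¬a.
        T (¬d ∧ e): α-rule — add T ¬d, T e.
        T (d ∨ (f ∨ ((¬f → ¬b) ∧ d))): β-rule — branch into T d  //  T (f ∨ ((¬f → ¬b) ∧ d)).
          branch 2.2.1 (add T d):
            × closes — contains both d and ¬d.
          branch 2.2.2 (add T (f ∨ ((¬f → ¬b) ∧ d))):
            F ((¬f → ¬b) ∧ d): β-rule — branch into F (¬f → ¬b)  //  F d.
              branch 2.2.2.1 (add F (¬f → ¬b)):
                F (¬f → ¬b): α-rule — add T ¬f, F ¬b.
                × closes — contains both b and ¬b.
              branch 2.2.2.2 (add F d):
                T (f ∨ ((¬f → ¬b) ∧ d)): β-rule — branch into T f  //  T ((¬f → ¬b) ∧ d).
                  branch 2.2.2.2.1 (add T f):
                    × closes — contains both f and ¬f.
                  branch 2.2.2.2.2 (add T ((¬f → ¬b) ∧ d)):
                    T ((¬f → ¬b) ∧ d): α-rule — add T (¬f → ¬b), T d.
                    × closes — contains both d and ¬d.
All 11 branches close.
Every branch closed, so the negation is unsatisfiable and the formula is valid.

Valid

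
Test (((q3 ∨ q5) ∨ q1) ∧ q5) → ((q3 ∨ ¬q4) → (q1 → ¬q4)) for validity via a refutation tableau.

Assume the negation and expand:
Initial set: {¬((((q3 ∨ q5) ∨ q1) ∧ q5) → ((q3 ∨ ¬q4) → (q1 → ¬q4)))}.
¬((((q3 ∨ q5) ∨ q1) ∧ q5) → ((q3 ∨ ¬q4) → (q1 → ¬q4))): α-rule — add (((q3 ∨ q5) ∨ q1) ∧ q5), ¬((q3 ∨ ¬q4) → (q1 → ¬q4)).
(((q3 ∨ q5) ∨ q1) ∧ q5): α-rule — add ((q3 ∨ q5) ∨ q1), q5.
¬((q3 ∨ ¬q4) → (q1 → ¬q4)): α-rule — add (q3 ∨ ¬q4), ¬(q1 → ¬q4).
¬(q1 → ¬q4): α-rule — add q1, ¬¬q4.
((q3 ∨ q5) ∨ q1): β-rule — branch into (q3 ∨ q5)  //  q1.
  branch 1 (add (q3 ∨ q5)):
    (q3 ∨ ¬q4): β-rule — branch into q3  //  ¬q4.
      branch 1.1 (add q3):
        (q3 ∨ q5): β-rule — branch into q3  //  q5.
          branch 1.1.1 (add q3):
            ○ open, literals {q1=true, q3=true, q4=true, q5=true}.
          branch 1.1.2 (add q5):
            ○ open, literals {q1=true, q3=true, q4=true, q5=true}.
      branch 1.2 (add ¬q4):
        × closes — contains both q4 and ¬q4.
  branch 2 (add q1):
    (q3 ∨ ¬q4): β-rule — branch into q3  //  ¬q4.
      branch 2.1 (add q3):
        ○ open, literals {q1=true, q3=true, q4=true, q5=true}.
      branch 2.2 (add ¬q4):
        × closes — contains both q4 and ¬q4.
2 branches closed, 3 open.
An open branch gives a countermodel: q1=true, q3=true, q4=true, q5=true (unmentioned atoms arbitrary); under it the original formula is false.

Not valid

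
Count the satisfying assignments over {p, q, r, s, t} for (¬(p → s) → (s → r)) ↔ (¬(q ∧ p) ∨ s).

28

Initial set: {((¬(p → s) → (s → r)) ↔ (¬(q ∧ p) ∨ s))}.
((¬(p → s) → (s → r)) ↔ (¬(q ∧ p) ∨ s)): β-rule — branch into (¬(p → s) → (s → r)), (¬(q ∧ p) ∨ s)  //  ¬(¬(p → s) → (s → r)), ¬(¬(q ∧ p) ∨ s).
  branch 1 (add (¬(p → s) → (s → r)), (¬(q ∧ p) ∨ s)):
    (¬(p → s) → (s → r)): β-rule — branch into ¬¬(p → s)  //  (s → r).
      branch 1.1 (add ¬¬(p → s)):
        (¬(q ∧ p) ∨ s): β-rule — branch into ¬(q ∧ p)  //  s.
          branch 1.1.1 (add ¬(q ∧ p)):
            ¬¬(p → s): β-rule — branch into ¬p  //  s.
              branch 1.1.1.1 (add ¬p):
                ¬(q ∧ p): β-rule — branch into ¬q  //  ¬p.
                  branch 1.1.1.1.1 (add ¬q):
                    ○ open, literals {p=F, q=F}.
                  branch 1.1.1.1.2 (add ¬p):
                    ○ open, literals {p=F}.
              branch 1.1.1.2 (add s):
                ¬(q ∧ p): β-rule — branch into ¬q  //  ¬p.
                  branch 1.1.1.2.1 (add ¬q):
                    ○ open, literals {q=F, s=T}.
                  branch 1.1.1.2.2 (add ¬p):
                    ○ open, literals {p=F, s=T}.
          branch 1.1.2 (add s):
            ¬¬(p → s): β-rule — branch into ¬p  //  s.
              branch 1.1.2.1 (add ¬p):
                ○ open, literals {p=F, s=T}.
              branch 1.1.2.2 (add s):
                ○ open, literals {s=T}.
      branch 1.2 (add (s → r)):
        (¬(q ∧ p) ∨ s): β-rule — branch into ¬(q ∧ p)  //  s.
          branch 1.2.1 (add ¬(q ∧ p)):
            (s → r): β-rule — branch into ¬s  //  r.
              branch 1.2.1.1 (add ¬s):
                ¬(q ∧ p): β-rule — branch into ¬q  //  ¬p.
                  branch 1.2.1.1.1 (add ¬q):
                    ○ open, literals {q=F, s=F}.
                  branch 1.2.1.1.2 (add ¬p):
                    ○ open, literals {p=F, s=F}.
              branch 1.2.1.2 (add r):
                ¬(q ∧ p): β-rule — branch into ¬q  //  ¬p.
                  branch 1.2.1.2.1 (add ¬q):
                    ○ open, literals {q=F, r=T}.
                  branch 1.2.1.2.2 (add ¬p):
                    ○ open, literals {p=F, r=T}.
          branch 1.2.2 (add s):
            (s → r): β-rule — branch into ¬s  //  r.
              branch 1.2.2.1 (add ¬s):
                × closes — contains both s and ¬s.
              branch 1.2.2.2 (add r):
                ○ open, literals {r=T, s=T}.
  branch 2 (add ¬(¬(p → s) → (s → r)), ¬(¬(q ∧ p) ∨ s)):
    ¬(¬(p → s) → (s → r)): α-rule — add ¬(p → s), ¬(s → r).
    ¬(¬(q ∧ p) ∨ s): α-rule — add ¬¬(q ∧ p), ¬s.
    ¬(p → s): α-rule — add p, ¬s.
    ¬(s → r): α-rule — add s, ¬r.
    × closes — contains both s and ¬s.
2 branches closed, 11 open.
Each open branch fixes some atoms; the unmentioned ones are free. Counting distinct full assignments: branch {p=F, q=F} (r, s, t) contributes 8 new; branch {p=F} (q, r, s, t) contributes 8 new; branch {q=F, s=T} (p, r, t) contributes 4 new; branch {p=F, s=T} (q, r, t) contributes 0 new; branch {p=F, s=T} (q, r, t) contributes 0 new; branch {s=T} (p, q, r, t) contributes 4 new; branch {q=F, s=F} (p, r, t) contributes 4 new; branch {p=F, s=F} (q, r, t) contributes 0 new; branch {q=F, r=T} (p, s, t) contributes 0 new; branch {p=F, r=T} (q, s, t) contributes 0 new; branch {r=T, s=T} (p, q, t) contributes 0 new. Total: 28.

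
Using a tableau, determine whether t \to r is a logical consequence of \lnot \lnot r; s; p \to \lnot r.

Yes

Initial set: {\lnot \lnot r; s; (p \to \lnot r); \lnot (t \to r)}.
\lnot \lnot r: drop double negation, giving r.
\lnot (t \to r): α-rule — add t, \lnot r.
× closes — contains both r and \lnot r.
All 1 branch closes.
Every branch closed, so the premises entail the conclusion.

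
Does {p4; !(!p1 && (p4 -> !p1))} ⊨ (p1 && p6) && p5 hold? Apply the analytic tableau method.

No

Initial set: {p4; !(!p1 && (p4 -> !p1)); !((p1 && p6) && p5)}.
!(!p1 && (p4 -> !p1)): β-rule — branch into !!p1  //  !(p4 -> !p1).
  branch 1 (add !!p1):
    !((p1 && p6) && p5): β-rule — branch into !(p1 && p6)  //  !p5.
      branch 1.1 (add !(p1 && p6)):
        !(p1 && p6): β-rule — branch into !p1  //  !p6.
          branch 1.1.1 (add !p1):
            × closes — contains both p1 and !p1.
          branch 1.1.2 (add !p6):
            ○ open, literals {p1=T, p4=T, p6=F}.
      branch 1.2 (add !p5):
        ○ open, literals {p1=T, p4=T, p5=F}.
  branch 2 (add !(p4 -> !p1)):
    !(p4 -> !p1): α-rule — add p4, !!p1.
    !((p1 && p6) && p5): β-rule — branch into !(p1 && p6)  //  !p5.
      branch 2.1 (add !(p1 && p6)):
        !(p1 && p6): β-rule — branch into !p1  //  !p6.
          branch 2.1.1 (add !p1):
            × closes — contains both p1 and !p1.
          branch 2.1.2 (add !p6):
            ○ open, literals {p1=T, p4=T, p6=F}.
      branch 2.2 (add !p5):
        ○ open, literals {p1=T, p4=T, p5=F}.
2 branches closed, 4 open.
An open branch gives a countermodel: p1=T, p4=T, p6=F (unmentioned atoms arbitrary); the premises hold there but the conclusion fails.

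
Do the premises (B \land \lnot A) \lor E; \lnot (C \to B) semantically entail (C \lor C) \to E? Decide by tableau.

Initial set: {((B \land \lnot A) \lor E); \lnot (C \to B); \lnot ((C \lor C) \to E)}.
\lnot (C \to B): α-rule — add C, \lnot B.
\lnot ((C \lor C) \to E): α-rule — add (C \lor C), \lnot E.
((B \land \lnot A) \lor E): β-rule — branch into (B \land \lnot A)  //  E.
  branch 1 (add (B \land \lnot A)):
    (B \land \lnot A): α-rule — add B, \lnot A.
    × closes — contains both B and \lnot B.
  branch 2 (add E):
    × closes — contains both E and \lnot E.
All 2 branches close.
Every branch closed, so the premises entail the conclusion.

Yes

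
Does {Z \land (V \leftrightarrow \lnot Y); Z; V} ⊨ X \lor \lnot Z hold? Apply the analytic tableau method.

Initial set: {(Z \land (V \leftrightarrow \lnot Y)); Z; V; \lnot (X \lor \lnot Z)}.
(Z \land (V \leftrightarrow \lnot Y)): α-rule — add Z, (V \leftrightarrow \lnot Y).
\lnot (X \lor \lnot Z): α-rule — add \lnot X, \lnot \lnot Z.
(V \leftrightarrow \lnot Y): β-rule — branch into V, \lnot Y  //  \lnot V, \lnot \lnot Y.
  branch 1 (add V, \lnot Y):
    ○ open, literals {V=T, X=F, Y=F, Z=T}.
  branch 2 (add \lnot V, \lnot \lnot Y):
    × closes — contains both V and \lnot V.
1 branch closed, 1 open.
An open branch gives a countermodel: V=T, X=F, Y=F, Z=T (unmentioned atoms arbitrary); the premises hold there but the conclusion fails.

No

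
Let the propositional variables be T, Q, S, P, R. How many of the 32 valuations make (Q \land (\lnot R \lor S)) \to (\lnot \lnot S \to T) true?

Initial set: {((Q \land (\lnot R \lor S)) \to (\lnot \lnot S \to T))}.
((Q \land (\lnot R \lor S)) \to (\lnot \lnot S \to T)): β-rule — branch into \lnot (Q \land (\lnot R \lor S))  //  (\lnot \lnot S \to T).
  branch 1 (add \lnot (Q \land (\lnot R \lor S))):
    \lnot (Q \land (\lnot R \lor S)): β-rule — branch into \lnot Q  //  \lnot (\lnot R \lor S).
      branch 1.1 (add \lnot Q):
        ○ open, literals {Q=false}.
      branch 1.2 (add \lnot (\lnot R \lor S)):
        \lnot (\lnot R \lor S): α-rule — add \lnot \lnot R, \lnot S.
        ○ open, literals {R=true, S=false}.
  branch 2 (add (\lnot \lnot S \to T)):
    (\lnot \lnot S \to T): β-rule — branch into \lnot \lnot \lnot S  //  T.
      branch 2.1 (add \lnot \lnot \lnot S):
        \lnot \lnot \lnot S: drop double negation, giving \lnot S.
        ○ open, literals {S=false}.
      branch 2.2 (add T):
        ○ open, literals {T=true}.
0 branches closed, 4 open.
Each open branch fixes some atoms; the unmentioned ones are free. Counting distinct full assignments: branch {Q=false} (T, S, P, R) contributes 16 new; branch {R=true, S=false} (T, Q, P) contributes 4 new; branch {S=false} (T, Q, P, R) contributes 4 new; branch {T=true} (Q, S, P, R) contributes 4 new. Total: 28.

28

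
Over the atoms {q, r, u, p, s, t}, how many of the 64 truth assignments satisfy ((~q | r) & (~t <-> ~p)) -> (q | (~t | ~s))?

Initial set: {(((~q | r) & (~t <-> ~p)) -> (q | (~t | ~s)))}.
(((~q | r) & (~t <-> ~p)) -> (q | (~t | ~s))): β-rule — branch into ~((~q | r) & (~t <-> ~p))  //  (q | (~t | ~s)).
  branch 1 (add ~((~q | r) & (~t <-> ~p))):
    ~((~q | r) & (~t <-> ~p)): β-rule — branch into ~(~q | r)  //  ~(~t <-> ~p).
      branch 1.1 (add ~(~q | r)):
        ~(~q | r): α-rule — add ~~q, ~r.
        ○ open, literals {q=T, r=F}.
      branch 1.2 (add ~(~t <-> ~p)):
        ~(~t <-> ~p): β-rule — branch into ~t, ~~p  //  ~~t, ~p.
          branch 1.2.1 (add ~t, ~~p):
            ○ open, literals {p=T, t=F}.
          branch 1.2.2 (add ~~t, ~p):
            ○ open, literals {p=F, t=T}.
  branch 2 (add (q | (~t | ~s))):
    (q | (~t | ~s)): β-rule — branch into q  //  (~t | ~s).
      branch 2.1 (add q):
        ○ open, literals {q=T}.
      branch 2.2 (add (~t | ~s)):
        (~t | ~s): β-rule — branch into ~t  //  ~s.
          branch 2.2.1 (add ~t):
            ○ open, literals {t=F}.
          branch 2.2.2 (add ~s):
            ○ open, literals {s=F}.
0 branches closed, 6 open.
Each open branch fixes some atoms; the unmentioned ones are free. Counting distinct full assignments: branch {q=T, r=F} (u, p, s, t) contributes 16 new; branch {p=T, t=F} (q, r, u, s) contributes 12 new; branch {p=F, t=T} (q, r, u, s) contributes 12 new; branch {q=T} (r, u, p, s, t) contributes 8 new; branch {t=F} (q, r, u, p, s) contributes 8 new; branch {s=F} (q, r, u, p, t) contributes 4 new. Total: 60.

60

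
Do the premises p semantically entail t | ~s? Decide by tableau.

Initial set: {p; ~(t | ~s)}.
~(t | ~s): α-rule — add ~t, ~~s.
○ open, literals {p=T, s=T, t=F}.
0 branches closed, 1 open.
An open branch gives a countermodel: p=T, s=T, t=F (unmentioned atoms arbitrary); the premises hold there but the conclusion fails.

No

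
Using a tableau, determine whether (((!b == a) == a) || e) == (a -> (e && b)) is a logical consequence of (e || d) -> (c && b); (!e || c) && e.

Initial set: {T ((e || d) -> (c && b)); T ((!e || c) && e); F ((((!b == a) == a) || e) == (a -> (e && b)))}.
T ((!e || c) && e): α-rule — add T (!e || c), T e.
T ((e || d) -> (c && b)): β-rule — branch into F (e || d)  //  T (c && b).
  branch 1 (add F (e || d)):
    F (e || d): α-rule — add F e, F d.
    × closes — contains both e and !e.
  branch 2 (add T (c && b)):
    T (c && b): α-rule — add T c, T b.
    F ((((!b == a) == a) || e) == (a -> (e && b))): β-rule — branch into T (((!b == a) == a) || e), F (a -> (e && b))  //  F (((!b == a) == a) || e), T (a -> (e && b)).
      branch 2.1 (add T (((!b == a) == a) || e), F (a -> (e && b))):
        F (a -> (e && b)): α-rule — add T a, F (e && b).
        T (!e || c): β-rule — branch into T !e  //  T c.
          branch 2.1.1 (add T !e):
            × closes — contains both e and !e.
          branch 2.1.2 (add T c):
            T (((!b == a) == a) || e): β-rule — branch into T ((!b == a) == a)  //  T e.
              branch 2.1.2.1 (add T ((!b == a) == a)):
                F (e && b): β-rule — branch into F e  //  F b.
                  branch 2.1.2.1.1 (add F e):
                    × closes — contains both e and !e.
                  branch 2.1.2.1.2 (add F b):
                    × closes — contains both b and !b.
              branch 2.1.2.2 (add T e):
                F (e && b): β-rule — branch into F e  //  F b.
                  branch 2.1.2.2.1 (add F e):
                    × closes — contains both e and !e.
                  branch 2.1.2.2.2 (add F b):
                    × closes — contains both b and !b.
      branch 2.2 (add F (((!b == a) == a) || e), T (a -> (e && b))):
        F (((!b == a) == a) || e): α-rule — add F ((!b == a) == a), F e.
        × closes — contains both e and !e.
All 7 branches close.
Every branch closed, so the premises entail the conclusion.

Yes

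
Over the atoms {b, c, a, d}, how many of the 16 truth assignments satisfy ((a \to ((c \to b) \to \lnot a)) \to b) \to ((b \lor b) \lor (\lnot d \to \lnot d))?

Initial set: {T (((a \to ((c \to b) \to \lnot a)) \to b) \to ((b \lor b) \lor (\lnot d \to \lnot d)))}.
T (((a \to ((c \to b) \to \lnot a)) \to b) \to ((b \lor b) \lor (\lnot d \to \lnot d))): β-rule — branch into F ((a \to ((c \to b) \to \lnot a)) \to b)  //  T ((b \lor b) \lor (\lnot d \to \lnot d)).
  branch 1 (add F ((a \to ((c \to b) \to \lnot a)) \to b)):
    F ((a \to ((c \to b) \to \lnot a)) \to b): α-rule — add T (a \to ((c \to b) \to \lnot a)), F b.
    T (a \to ((c \to b) \to \lnot a)): β-rule — branch into F a  //  T ((c \to b) \to \lnot a).
      branch 1.1 (add F a):
        ○ open, literals {a=F, b=F}.
      branch 1.2 (add T ((c \to b) \to \lnot a)):
        T ((c \to b) \to \lnot a): β-rule — branch into F (c \to b)  //  T \lnot a.
          branch 1.2.1 (add F (c \to b)):
            F (c \to b): α-rule — add T c, F b.
            ○ open, literals {b=F, c=T}.
          branch 1.2.2 (add T \lnot a):
            ○ open, literals {a=F, b=F}.
  branch 2 (add T ((b \lor b) \lor (\lnot d \to \lnot d))):
    T ((b \lor b) \lor (\lnot d \to \lnot d)): β-rule — branch into T (b \lor b)  //  T (\lnot d \to \lnot d).
      branch 2.1 (add T (b \lor b)):
        T (b \lor b): β-rule — branch into T b  //  T b.
          branch 2.1.1 (add T b):
            ○ open, literals {b=T}.
          branch 2.1.2 (add T b):
            ○ open, literals {b=T}.
      branch 2.2 (add T (\lnot d \to \lnot d)):
        T (\lnot d \to \lnot d): β-rule — branch into F \lnot d  //  T \lnot d.
          branch 2.2.1 (add F \lnot d):
            ○ open, literals {d=T}.
          branch 2.2.2 (add T \lnot d):
            ○ open, literals {d=F}.
0 branches closed, 7 open.
Each open branch fixes some atoms; the unmentioned ones are free. Counting distinct full assignments: branch {a=F, b=F} (c, d) contributes 4 new; branch {b=F, c=T} (a, d) contributes 2 new; branch {a=F, b=F} (c, d) contributes 0 new; branch {b=T} (c, a, d) contributes 8 new; branch {b=T} (c, a, d) contributes 0 new; branch {d=T} (b, c, a) contributes 1 new; branch {d=F} (b, c, a) contributes 1 new. Total: 16.

16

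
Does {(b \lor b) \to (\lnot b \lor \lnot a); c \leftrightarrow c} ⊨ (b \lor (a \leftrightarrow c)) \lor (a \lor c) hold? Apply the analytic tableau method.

Yes

Initial set: {((b \lor b) \to (\lnot b \lor \lnot a)); (c \leftrightarrow c); \lnot ((b \lor (a \leftrightarrow c)) \lor (a \lor c))}.
\lnot ((b \lor (a \leftrightarrow c)) \lor (a \lor c)): α-rule — add \lnot (b \lor (a \leftrightarrow c)), \lnot (a \lor c).
\lnot (b \lor (a \leftrightarrow c)): α-rule — add \lnot b, \lnot (a \leftrightarrow c).
\lnot (a \lor c): α-rule — add \lnot a, \lnot c.
((b \lor b) \to (\lnot b \lor \lnot a)): β-rule — branch into \lnot (b \lor b)  //  (\lnot b \lor \lnot a).
  branch 1 (add \lnot (b \lor b)):
    \lnot (b \lor b): α-rule — add \lnot b, \lnot b.
    (c \leftrightarrow c): β-rule — branch into c, c  //  \lnot c, \lnot c.
      branch 1.1 (add c, c):
        × closes — contains both c and \lnot c.
      branch 1.2 (add \lnot c, \lnot c):
        \lnot (a \leftrightarrow c): β-rule — branch into a, \lnot c  //  \lnot a, c.
          branch 1.2.1 (add a, \lnot c):
            × closes — contains both a and \lnot a.
          branch 1.2.2 (add \lnot a, c):
            × closes — contains both c and \lnot c.
  branch 2 (add (\lnot b \lor \lnot a)):
    (c \leftrightarrow c): β-rule — branch into c, c  //  \lnot c, \lnot c.
      branch 2.1 (add c, c):
        × closes — contains both c and \lnot c.
      branch 2.2 (add \lnot c, \lnot c):
        \lnot (a \leftrightarrow c): β-rule — branch into a, \lnot c  //  \lnot a, c.
          branch 2.2.1 (add a, \lnot c):
            × closes — contains both a and \lnot a.
          branch 2.2.2 (add \lnot a, c):
            × closes — contains both c and \lnot c.
All 6 branches close.
Every branch closed, so the premises entail the conclusion.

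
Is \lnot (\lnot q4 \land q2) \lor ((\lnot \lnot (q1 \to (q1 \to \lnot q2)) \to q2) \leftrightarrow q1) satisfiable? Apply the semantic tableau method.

Initial set: {(\lnot (\lnot q4 \land q2) \lor ((\lnot \lnot (q1 \to (q1 \to \lnot q2)) \to q2) \leftrightarrow q1))}.
(\lnot (\lnot q4 \land q2) \lor ((\lnot \lnot (q1 \to (q1 \to \lnot q2)) \to q2) \leftrightarrow q1)): β-rule — branch into \lnot (\lnot q4 \land q2)  //  ((\lnot \lnot (q1 \to (q1 \to \lnot q2)) \to q2) \leftrightarrow q1).
  branch 1 (add \lnot (\lnot q4 \land q2)):
    \lnot (\lnot q4 \land q2): β-rule — branch into \lnot \lnot q4  //  \lnot q2.
      branch 1.1 (add \lnot \lnot q4):
        ○ open, literals {q4=T}.
      branch 1.2 (add \lnot q2):
        ○ open, literals {q2=F}.
  branch 2 (add ((\lnot \lnot (q1 \to (q1 \to \lnot q2)) \to q2) \leftrightarrow q1)):
    ((\lnot \lnot (q1 \to (q1 \to \lnot q2)) \to q2) \leftrightarrow q1): β-rule — branch into (\lnot \lnot (q1 \to (q1 \to \lnot q2)) \to q2), q1  //  \lnot (\lnot \lnot (q1 \to (q1 \to \lnot q2)) \to q2), \lnot q1.
      branch 2.1 (add (\lnot \lnot (q1 \to (q1 \to \lnot q2)) \to q2), q1):
        (\lnot \lnot (q1 \to (q1 \to \lnot q2)) \to q2): β-rule — branch into \lnot \lnot \lnot (q1 \to (q1 \to \lnot q2))  //  q2.
          branch 2.1.1 (add \lnot \lnot \lnot (q1 \to (q1 \to \lnot q2))):
            \lnot \lnot \lnot (q1 \to (q1 \to \lnot q2)): drop double negation, giving \lnot (q1 \to (q1 \to \lnot q2)).
            \lnot (q1 \to (q1 \to \lnot q2)): α-rule — add q1, \lnot (q1 \to \lnot q2).
            \lnot (q1 \to \lnot q2): α-rule — add q1, \lnot \lnot q2.
            ○ open, literals {q1=T, q2=T}.
          branch 2.1.2 (add q2):
            ○ open, literals {q1=T, q2=T}.
      branch 2.2 (add \lnot (\lnot \lnot (q1 \to (q1 \to \lnot q2)) \to q2), \lnot q1):
        \lnot (\lnot \lnot (q1 \to (q1 \to \lnot q2)) \to q2): α-rule — add \lnot \lnot (q1 \to (q1 \to \lnot q2)), \lnot q2.
        \lnot \lnot (q1 \to (q1 \to \lnot q2)): drop double negation, giving (q1 \to (q1 \to \lnot q2)).
        (q1 \to (q1 \to \lnot q2)): β-rule — branch into \lnot q1  //  (q1 \to \lnot q2).
          branch 2.2.1 (add \lnot q1):
            ○ open, literals {q1=F, q2=F}.
          branch 2.2.2 (add (q1 \to \lnot q2)):
            (q1 \to \lnot q2): β-rule — branch into \lnot q1  //  \lnot q2.
              branch 2.2.2.1 (add \lnot q1):
                ○ open, literals {q1=F, q2=F}.
              branch 2.2.2.2 (add \lnot q2):
                ○ open, literals {q1=F, q2=F}.
0 branches closed, 7 open.
An open branch gives a satisfying assignment: q4=T.

Satisfiable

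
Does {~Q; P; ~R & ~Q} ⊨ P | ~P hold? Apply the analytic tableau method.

Initial set: {~Q; P; (~R & ~Q); ~(P | ~P)}.
(~R & ~Q): α-rule — add ~R, ~Q.
~(P | ~P): α-rule — add ~P, ~~P.
× closes — contains both P and ~P.
All 1 branch closes.
Every branch closed, so the premises entail the conclusion.

Yes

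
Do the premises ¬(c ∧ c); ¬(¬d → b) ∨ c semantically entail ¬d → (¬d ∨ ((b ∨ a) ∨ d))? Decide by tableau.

Yes

Initial set: {¬(c ∧ c); (¬(¬d → b) ∨ c); ¬(¬d → (¬d ∨ ((b ∨ a) ∨ d)))}.
¬(¬d → (¬d ∨ ((b ∨ a) ∨ d))): α-rule — add ¬d, ¬(¬d ∨ ((b ∨ a) ∨ d)).
¬(¬d ∨ ((b ∨ a) ∨ d)): α-rule — add ¬¬d, ¬((b ∨ a) ∨ d).
× closes — contains both d and ¬d.
All 1 branch closes.
Every branch closed, so the premises entail the conclusion.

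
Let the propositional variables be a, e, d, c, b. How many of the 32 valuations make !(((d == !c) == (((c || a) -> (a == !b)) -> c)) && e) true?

Initial set: {!(((d == !c) == (((c || a) -> (a == !b)) -> c)) && e)}.
!(((d == !c) == (((c || a) -> (a == !b)) -> c)) && e): β-rule — branch into !((d == !c) == (((c || a) -> (a == !b)) -> c))  //  !e.
  branch 1 (add !((d == !c) == (((c || a) -> (a == !b)) -> c))):
    !((d == !c) == (((c || a) -> (a == !b)) -> c)): β-rule — branch into (d == !c), !(((c || a) -> (a == !b)) -> c)  //  !(d == !c), (((c || a) -> (a == !b)) -> c).
      branch 1.1 (add (d == !c), !(((c || a) -> (a == !b)) -> c)):
        !(((c || a) -> (a == !b)) -> c): α-rule — add ((c || a) -> (a == !b)), !c.
        (d == !c): β-rule — branch into d, !c  //  !d, !!c.
          branch 1.1.1 (add d, !c):
            ((c || a) -> (a == !b)): β-rule — branch into !(c || a)  //  (a == !b).
              branch 1.1.1.1 (add !(c || a)):
                !(c || a): α-rule — add !c, !a.
                ○ open, literals {a=false, c=false, d=true}.
              branch 1.1.1.2 (add (a == !b)):
                (a == !b): β-rule — branch into a, !b  //  !a, !!b.
                  branch 1.1.1.2.1 (add a, !b):
                    ○ open, literals {a=true, b=false, c=false, d=true}.
                  branch 1.1.1.2.2 (add !a, !!b):
                    ○ open, literals {a=false, b=true, c=false, d=true}.
          branch 1.1.2 (add !d, !!c):
            × closes — contains both c and !c.
      branch 1.2 (add !(d == !c), (((c || a) -> (a == !b)) -> c)):
        !(d == !c): β-rule — branch into d, !!c  //  !d, !c.
          branch 1.2.1 (add d, !!c):
            (((c || a) -> (a == !b)) -> c): β-rule — branch into !((c || a) -> (a == !b))  //  c.
              branch 1.2.1.1 (add !((c || a) -> (a == !b))):
                !((c || a) -> (a == !b)): α-rule — add (c || a), !(a == !b).
                (c || a): β-rule — branch into c  //  a.
                  branch 1.2.1.1.1 (add c):
                    !(a == !b): β-rule — branch into a, !!b  //  !a, !b.
                      branch 1.2.1.1.1.1 (add a, !!b):
                        ○ open, literals {a=true, b=true, c=true, d=true}.
                      branch 1.2.1.1.1.2 (add !a, !b):
                        ○ open, literals {a=false, b=false, c=true, d=true}.
                  branch 1.2.1.1.2 (add a):
                    !(a == !b): β-rule — branch into a, !!b  //  !a, !b.
                      branch 1.2.1.1.2.1 (add a, !!b):
                        ○ open, literals {a=true, b=true, c=true, d=true}.
                      branch 1.2.1.1.2.2 (add !a, !b):
                        × closes — contains both a and !a.
              branch 1.2.1.2 (add c):
                ○ open, literals {c=true, d=true}.
          branch 1.2.2 (add !d, !c):
            (((c || a) -> (a == !b)) -> c): β-rule — branch into !((c || a) -> (a == !b))  //  c.
              branch 1.2.2.1 (add !((c || a) -> (a == !b))):
                !((c || a) -> (a == !b)): α-rule — add (c || a), !(a == !b).
                (c || a): β-rule — branch into c  //  a.
                  branch 1.2.2.1.1 (add c):
                    × closes — contains both c and !c.
                  branch 1.2.2.1.2 (add a):
                    !(a == !b): β-rule — branch into a, !!b  //  !a, !b.
                      branch 1.2.2.1.2.1 (add a, !!b):
                        ○ open, literals {a=true, b=true, c=false, d=false}.
                      branch 1.2.2.1.2.2 (add !a, !b):
                        × closes — contains both a and !a.
              branch 1.2.2.2 (add c):
                × closes — contains both c and !c.
  branch 2 (add !e):
    ○ open, literals {e=false}.
5 branches closed, 9 open.
Each open branch fixes some atoms; the unmentioned ones are free. Counting distinct full assignments: branch {a=false, c=false, d=true} (e, b) contributes 4 new; branch {a=true, b=false, c=false, d=true} (e) contributes 2 new; branch {a=false, b=true, c=false, d=true} (e) contributes 0 new; branch {a=true, b=true, c=true, d=true} (e) contributes 2 new; branch {a=false, b=false, c=true, d=true} (e) contributes 2 new; branch {a=true, b=true, c=true, d=true} (e) contributes 0 new; branch {c=true, d=true} (a, e, b) contributes 4 new; branch {a=true, b=true, c=false, d=false} (e) contributes 2 new; branch {e=false} (a, d, c, b) contributes 8 new. Total: 24.

24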